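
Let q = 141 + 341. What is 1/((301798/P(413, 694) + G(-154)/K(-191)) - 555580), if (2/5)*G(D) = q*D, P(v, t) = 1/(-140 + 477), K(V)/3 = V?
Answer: 573/57959333828 ≈ 9.8862e-9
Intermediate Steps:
K(V) = 3*V
q = 482
P(v, t) = 1/337
G(D) = 1205*D (G(D) = 5*(482*D)/2 = 1205*D)
1/((301798/P(413, 694) + G(-154)/K(-191)) - 555580) = 1/((301798/(1/337) + (1205*(-154))/((3*(-191)))) - 555580) = 1/((301798*337 - 185570/(-573)) - 555580) = 1/((101705926 - 185570*(-1/573)) - 555580) = 1/((101705926 + 185570/573) - 555580) = 1/(58277681168/573 - 555580) = 1/(57959333828/573) = 573/57959333828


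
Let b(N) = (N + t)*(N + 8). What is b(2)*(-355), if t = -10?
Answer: 28400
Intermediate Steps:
b(N) = (-10 + N)*(8 + N) (b(N) = (N - 10)*(N + 8) = (-10 + N)*(8 + N))
b(2)*(-355) = (-80 + 2**2 - 2*2)*(-355) = (-80 + 4 - 4)*(-355) = -80*(-355) = 28400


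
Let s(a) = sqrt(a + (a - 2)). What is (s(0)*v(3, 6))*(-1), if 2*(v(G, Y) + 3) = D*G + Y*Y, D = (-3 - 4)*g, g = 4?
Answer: 27*I*sqrt(2) ≈ 38.184*I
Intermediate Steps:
s(a) = sqrt(-2 + 2*a) (s(a) = sqrt(a + (-2 + a)) = sqrt(-2 + 2*a))
D = -28 (D = (-3 - 4)*4 = -7*4 = -28)
v(G, Y) = -3 + Y**2/2 - 14*G (v(G, Y) = -3 + (-28*G + Y*Y)/2 = -3 + (-28*G + Y**2)/2 = -3 + (Y**2 - 28*G)/2 = -3 + (Y**2/2 - 14*G) = -3 + Y**2/2 - 14*G)
(s(0)*v(3, 6))*(-1) = (sqrt(-2 + 2*0)*(-3 + (1/2)*6**2 - 14*3))*(-1) = (sqrt(-2 + 0)*(-3 + (1/2)*36 - 42))*(-1) = (sqrt(-2)*(-3 + 18 - 42))*(-1) = ((I*sqrt(2))*(-27))*(-1) = -27*I*sqrt(2)*(-1) = 27*I*sqrt(2)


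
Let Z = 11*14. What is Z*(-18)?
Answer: -2772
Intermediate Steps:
Z = 154
Z*(-18) = 154*(-18) = -2772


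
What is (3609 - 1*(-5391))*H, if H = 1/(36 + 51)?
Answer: 3000/29 ≈ 103.45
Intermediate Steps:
H = 1/87 ≈ 0.011494
(3609 - 1*(-5391))*H = (3609 - 1*(-5391))*(1/87) = (3609 + 5391)*(1/87) = 9000*(1/87) = 3000/29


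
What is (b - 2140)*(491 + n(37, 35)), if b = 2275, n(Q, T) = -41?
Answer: 60750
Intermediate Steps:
(b - 2140)*(491 + n(37, 35)) = (2275 - 2140)*(491 - 41) = 135*450 = 60750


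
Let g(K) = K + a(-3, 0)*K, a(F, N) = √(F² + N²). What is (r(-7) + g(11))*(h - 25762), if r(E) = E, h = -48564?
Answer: -2750062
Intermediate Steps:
g(K) = 4*K (g(K) = K + √((-3)² + 0²)*K = K + √(9 + 0)*K = K + √9*K = K + 3*K = 4*K)
(r(-7) + g(11))*(h - 25762) = (-7 + 4*11)*(-48564 - 25762) = (-7 + 44)*(-74326) = 37*(-74326) = -2750062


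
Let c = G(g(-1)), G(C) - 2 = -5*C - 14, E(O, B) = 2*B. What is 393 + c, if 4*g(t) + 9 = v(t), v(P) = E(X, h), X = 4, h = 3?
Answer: 1539/4 ≈ 384.75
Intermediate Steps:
v(P) = 6 (v(P) = 2*3 = 6)
g(t) = -¾ (g(t) = -9/4 + (¼)*6 = -9/4 + 3/2 = -¾)
G(C) = -12 - 5*C (G(C) = 2 + (-5*C - 14) = 2 + (-14 - 5*C) = -12 - 5*C)
c = -33/4 (c = -12 - 5*(-¾) = -12 + 15/4 = -33/4 ≈ -8.2500)
393 + c = 393 - 33/4 = 1539/4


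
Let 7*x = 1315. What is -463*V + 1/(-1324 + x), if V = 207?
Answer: -762223480/7953 ≈ -95841.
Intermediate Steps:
x = 1315/7 (x = (1/7)*1315 = 1315/7 ≈ 187.86)
-463*V + 1/(-1324 + x) = -463*207 + 1/(-1324 + 1315/7) = -95841 + 1/(-7953/7) = -95841 - 7/7953 = -762223480/7953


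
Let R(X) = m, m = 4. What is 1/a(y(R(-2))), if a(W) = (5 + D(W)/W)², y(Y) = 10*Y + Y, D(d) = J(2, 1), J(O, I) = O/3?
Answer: 4356/109561 ≈ 0.039759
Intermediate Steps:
J(O, I) = O/3 (J(O, I) = O*(⅓) = O/3)
D(d) = ⅔ (D(d) = (⅓)*2 = ⅔)
R(X) = 4
y(Y) = 11*Y
a(W) = (5 + 2/(3*W))²
1/a(y(R(-2))) = 1/((2 + 15*(11*4))²/(9*(11*4)²)) = 1/((⅑)*(2 + 15*44)²/44²) = 1/((⅑)*(1/1936)*(2 + 660)²) = 1/((⅑)*(1/1936)*662²) = 1/((⅑)*(1/1936)*438244) = 1/(109561/4356) = 4356/109561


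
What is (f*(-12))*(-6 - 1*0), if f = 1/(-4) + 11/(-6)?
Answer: -150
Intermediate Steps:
f = -25/12 (f = 1*(-¼) + 11*(-⅙) = -¼ - 11/6 = -25/12 ≈ -2.0833)
(f*(-12))*(-6 - 1*0) = (-25/12*(-12))*(-6 - 1*0) = 25*(-6 + 0) = 25*(-6) = -150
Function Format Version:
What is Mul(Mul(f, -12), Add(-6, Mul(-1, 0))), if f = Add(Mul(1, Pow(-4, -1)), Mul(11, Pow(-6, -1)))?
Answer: -150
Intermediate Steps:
f = Rational(-25, 12) (f = Add(Mul(1, Rational(-1, 4)), Mul(11, Rational(-1, 6))) = Add(Rational(-1, 4), Rational(-11, 6)) = Rational(-25, 12) ≈ -2.0833)
Mul(Mul(f, -12), Add(-6, Mul(-1, 0))) = Mul(Mul(Rational(-25, 12), -12), Add(-6, Mul(-1, 0))) = Mul(25, Add(-6, 0)) = Mul(25, -6) = -150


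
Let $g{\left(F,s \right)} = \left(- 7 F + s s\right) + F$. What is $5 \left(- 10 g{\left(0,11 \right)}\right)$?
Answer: $-6050$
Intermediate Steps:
$g{\left(F,s \right)} = s^{2} - 6 F$ ($g{\left(F,s \right)} = \left(- 7 F + s^{2}\right) + F = \left(s^{2} - 7 F\right) + F = s^{2} - 6 F$)
$5 \left(- 10 g{\left(0,11 \right)}\right) = 5 \left(- 10 \left(11^{2} - 0\right)\right) = 5 \left(- 10 \left(121 + 0\right)\right) = 5 \left(\left(-10\right) 121\right) = 5 \left(-1210\right) = -6050$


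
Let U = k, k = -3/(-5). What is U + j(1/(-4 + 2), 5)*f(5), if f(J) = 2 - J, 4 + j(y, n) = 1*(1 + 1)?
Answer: 33/5 ≈ 6.6000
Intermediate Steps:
j(y, n) = -2 (j(y, n) = -4 + 1*(1 + 1) = -4 + 1*2 = -4 + 2 = -2)
k = ⅗ (k = -3*(-⅕) = ⅗ ≈ 0.60000)
U = ⅗ ≈ 0.60000
U + j(1/(-4 + 2), 5)*f(5) = ⅗ - 2*(2 - 1*5) = ⅗ - 2*(2 - 5) = ⅗ - 2*(-3) = ⅗ + 6 = 33/5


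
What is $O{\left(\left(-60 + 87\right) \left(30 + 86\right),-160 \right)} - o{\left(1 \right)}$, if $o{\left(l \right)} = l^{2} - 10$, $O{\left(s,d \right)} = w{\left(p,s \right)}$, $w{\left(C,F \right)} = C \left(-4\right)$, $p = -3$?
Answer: $21$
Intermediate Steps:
$w{\left(C,F \right)} = - 4 C$
$O{\left(s,d \right)} = 12$ ($O{\left(s,d \right)} = \left(-4\right) \left(-3\right) = 12$)
$o{\left(l \right)} = -10 + l^{2}$
$O{\left(\left(-60 + 87\right) \left(30 + 86\right),-160 \right)} - o{\left(1 \right)} = 12 - \left(-10 + 1^{2}\right) = 12 - \left(-10 + 1\right) = 12 - -9 = 12 + 9 = 21$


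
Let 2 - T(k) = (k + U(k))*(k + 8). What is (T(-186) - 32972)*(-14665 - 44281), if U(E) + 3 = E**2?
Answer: -359068144296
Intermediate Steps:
U(E) = -3 + E**2
T(k) = 2 - (8 + k)*(-3 + k + k**2) (T(k) = 2 - (k + (-3 + k**2))*(k + 8) = 2 - (-3 + k + k**2)*(8 + k) = 2 - (8 + k)*(-3 + k + k**2))
(T(-186) - 32972)*(-14665 - 44281) = ((26 - 1*(-186)**3 - 9*(-186)**2 - 5*(-186)) - 32972)*(-14665 - 44281) = ((26 - 1*(-6434856) - 9*34596 + 930) - 32972)*(-58946) = ((26 + 6434856 - 311364 + 930) - 32972)*(-58946) = (6124448 - 32972)*(-58946) = 6091476*(-58946) = -359068144296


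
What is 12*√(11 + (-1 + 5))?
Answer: 12*√15 ≈ 46.476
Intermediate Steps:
12*√(11 + (-1 + 5)) = 12*√(11 + 4) = 12*√15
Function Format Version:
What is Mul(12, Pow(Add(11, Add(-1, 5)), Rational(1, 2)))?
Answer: Mul(12, Pow(15, Rational(1, 2))) ≈ 46.476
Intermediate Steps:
Mul(12, Pow(Add(11, Add(-1, 5)), Rational(1, 2))) = Mul(12, Pow(Add(11, 4), Rational(1, 2))) = Mul(12, Pow(15, Rational(1, 2)))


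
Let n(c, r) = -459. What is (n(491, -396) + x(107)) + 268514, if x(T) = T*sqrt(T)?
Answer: 268055 + 107*sqrt(107) ≈ 2.6916e+5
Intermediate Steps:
x(T) = T**(3/2)
(n(491, -396) + x(107)) + 268514 = (-459 + 107**(3/2)) + 268514 = (-459 + 107*sqrt(107)) + 268514 = 268055 + 107*sqrt(107)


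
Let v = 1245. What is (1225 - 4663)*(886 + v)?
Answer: -7326378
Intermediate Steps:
(1225 - 4663)*(886 + v) = (1225 - 4663)*(886 + 1245) = -3438*2131 = -7326378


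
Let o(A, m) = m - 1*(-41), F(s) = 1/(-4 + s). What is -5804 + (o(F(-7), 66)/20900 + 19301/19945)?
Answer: -483798955397/83370100 ≈ -5803.0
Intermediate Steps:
o(A, m) = 41 + m (o(A, m) = m + 41 = 41 + m)
-5804 + (o(F(-7), 66)/20900 + 19301/19945) = -5804 + ((41 + 66)/20900 + 19301/19945) = -5804 + (107*(1/20900) + 19301*(1/19945)) = -5804 + (107/20900 + 19301/19945) = -5804 + 81105003/83370100 = -483798955397/83370100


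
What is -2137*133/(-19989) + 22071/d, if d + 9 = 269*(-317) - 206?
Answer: 7952102543/569606544 ≈ 13.961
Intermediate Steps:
d = -85488 (d = -9 + (269*(-317) - 206) = -9 + (-85273 - 206) = -9 - 85479 = -85488)
-2137*133/(-19989) + 22071/d = -2137*133/(-19989) + 22071/(-85488) = -284221*(-1/19989) + 22071*(-1/85488) = 284221/19989 - 7357/28496 = 7952102543/569606544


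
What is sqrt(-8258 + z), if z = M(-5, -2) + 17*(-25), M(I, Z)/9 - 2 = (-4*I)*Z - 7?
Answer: 8*I*sqrt(142) ≈ 95.331*I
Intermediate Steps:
M(I, Z) = -45 - 36*I*Z (M(I, Z) = 18 + 9*((-4*I)*Z - 7) = 18 + 9*(-4*I*Z - 7) = 18 + 9*(-7 - 4*I*Z) = 18 + (-63 - 36*I*Z) = -45 - 36*I*Z)
z = -830 (z = (-45 - 36*(-5)*(-2)) + 17*(-25) = (-45 - 360) - 425 = -405 - 425 = -830)
sqrt(-8258 + z) = sqrt(-8258 - 830) = sqrt(-9088) = 8*I*sqrt(142)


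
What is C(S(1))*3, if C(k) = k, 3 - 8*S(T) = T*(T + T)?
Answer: 3/8 ≈ 0.37500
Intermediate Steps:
S(T) = 3/8 - T²/4 (S(T) = 3/8 - T*(T + T)/8 = 3/8 - T*2*T/8 = 3/8 - T²/4)
C(S(1))*3 = (3/8 - ¼*1²)*3 = (3/8 - ¼*1)*3 = (3/8 - ¼)*3 = (⅛)*3 = 3/8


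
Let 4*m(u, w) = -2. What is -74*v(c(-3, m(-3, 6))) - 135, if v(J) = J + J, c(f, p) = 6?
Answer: -1023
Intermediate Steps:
m(u, w) = -½ (m(u, w) = (¼)*(-2) = -½)
v(J) = 2*J
-74*v(c(-3, m(-3, 6))) - 135 = -148*6 - 135 = -74*12 - 135 = -888 - 135 = -1023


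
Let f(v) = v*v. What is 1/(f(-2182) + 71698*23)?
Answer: 1/6410178 ≈ 1.5600e-7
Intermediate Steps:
f(v) = v²
1/(f(-2182) + 71698*23) = 1/((-2182)² + 71698*23) = 1/(4761124 + 1649054) = 1/6410178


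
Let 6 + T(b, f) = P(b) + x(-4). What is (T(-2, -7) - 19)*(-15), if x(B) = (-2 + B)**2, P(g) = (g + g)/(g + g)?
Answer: -180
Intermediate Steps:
P(g) = 1 (P(g) = (2*g)/((2*g)) = (2*g)*(1/(2*g)) = 1)
T(b, f) = 31 (T(b, f) = -6 + (1 + (-2 - 4)**2) = -6 + (1 + (-6)**2) = -6 + (1 + 36) = -6 + 37 = 31)
(T(-2, -7) - 19)*(-15) = (31 - 19)*(-15) = 12*(-15) = -180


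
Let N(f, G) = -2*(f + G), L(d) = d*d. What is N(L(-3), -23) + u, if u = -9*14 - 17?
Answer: -115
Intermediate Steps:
L(d) = d²
N(f, G) = -2*G - 2*f (N(f, G) = -2*(G + f) = -2*G - 2*f)
u = -143 (u = -126 - 17 = -143)
N(L(-3), -23) + u = (-2*(-23) - 2*(-3)²) - 143 = (46 - 2*9) - 143 = (46 - 18) - 143 = 28 - 143 = -115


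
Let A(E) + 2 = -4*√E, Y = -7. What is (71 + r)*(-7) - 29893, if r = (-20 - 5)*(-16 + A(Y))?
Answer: -33540 - 700*I*√7 ≈ -33540.0 - 1852.0*I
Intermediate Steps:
A(E) = -2 - 4*√E
r = 450 + 100*I*√7 (r = (-20 - 5)*(-16 + (-2 - 4*I*√7)) = -25*(-16 + (-2 - 4*I*√7)) = -25*(-18 - 4*I*√7) = 450 + 100*I*√7 ≈ 450.0 + 264.58*I)
(71 + r)*(-7) - 29893 = (71 + (450 + 100*I*√7))*(-7) - 29893 = (521 + 100*I*√7)*(-7) - 29893 = (-3647 - 700*I*√7) - 29893 = -33540 - 700*I*√7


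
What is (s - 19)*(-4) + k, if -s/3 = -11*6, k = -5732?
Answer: -6448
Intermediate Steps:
s = 198 (s = -(-33)*6 = -3*(-66) = 198)
(s - 19)*(-4) + k = (198 - 19)*(-4) - 5732 = 179*(-4) - 5732 = -716 - 5732 = -6448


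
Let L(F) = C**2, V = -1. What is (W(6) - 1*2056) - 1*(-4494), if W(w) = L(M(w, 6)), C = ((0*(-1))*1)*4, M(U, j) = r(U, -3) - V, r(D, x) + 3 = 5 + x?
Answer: 2438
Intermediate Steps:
r(D, x) = 2 + x (r(D, x) = -3 + (5 + x) = 2 + x)
M(U, j) = 0 (M(U, j) = (2 - 3) - 1*(-1) = -1 + 1 = 0)
C = 0 (C = (0*1)*4 = 0*4 = 0)
L(F) = 0 (L(F) = 0**2 = 0)
W(w) = 0
(W(6) - 1*2056) - 1*(-4494) = (0 - 1*2056) - 1*(-4494) = (0 - 2056) + 4494 = -2056 + 4494 = 2438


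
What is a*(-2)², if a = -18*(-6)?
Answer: 432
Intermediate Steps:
a = 108
a*(-2)² = 108*(-2)² = 108*4 = 432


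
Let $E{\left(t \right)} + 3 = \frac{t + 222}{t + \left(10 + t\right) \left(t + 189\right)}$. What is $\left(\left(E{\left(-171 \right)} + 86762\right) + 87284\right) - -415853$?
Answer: $\frac{603463591}{1023} \approx 5.899 \cdot 10^{5}$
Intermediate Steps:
$E{\left(t \right)} = -3 + \frac{222 + t}{t + \left(10 + t\right) \left(189 + t\right)}$ ($E{\left(t \right)} = -3 + \frac{t + 222}{t + \left(10 + t\right) \left(t + 189\right)} = -3 + \frac{222 + t}{t + \left(10 + t\right) \left(189 + t\right)}$)
$\left(\left(E{\left(-171 \right)} + 86762\right) + 87284\right) - -415853 = \left(\left(\frac{-5448 - -102429 - 3 \left(-171\right)^{2}}{1890 + \left(-171\right)^{2} + 200 \left(-171\right)} + 86762\right) + 87284\right) - -415853 = \left(\left(\frac{-5448 + 102429 - 87723}{1890 + 29241 - 34200} + 86762\right) + 87284\right) + 415853 = \left(\left(\frac{-5448 + 102429 - 87723}{-3069} + 86762\right) + 87284\right) + 415853 = \left(\left(\left(- \frac{1}{3069}\right) 9258 + 86762\right) + 87284\right) + 415853 = \left(\left(- \frac{3086}{1023} + 86762\right) + 87284\right) + 415853 = \left(\frac{88754440}{1023} + 87284\right) + 415853 = \frac{178045972}{1023} + 415853 = \frac{603463591}{1023}$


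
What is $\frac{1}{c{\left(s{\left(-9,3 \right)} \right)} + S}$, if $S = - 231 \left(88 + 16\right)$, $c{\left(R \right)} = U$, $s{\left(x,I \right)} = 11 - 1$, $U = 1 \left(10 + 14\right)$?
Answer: $- \frac{1}{24000} \approx -4.1667 \cdot 10^{-5}$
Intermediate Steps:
$U = 24$ ($U = 1 \cdot 24 = 24$)
$s{\left(x,I \right)} = 10$
$c{\left(R \right)} = 24$
$S = -24024$ ($S = \left(-231\right) 104 = -24024$)
$\frac{1}{c{\left(s{\left(-9,3 \right)} \right)} + S} = \frac{1}{24 - 24024} = \frac{1}{-24000} = - \frac{1}{24000}$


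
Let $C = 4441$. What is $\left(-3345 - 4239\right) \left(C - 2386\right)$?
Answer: $-15585120$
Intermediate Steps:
$\left(-3345 - 4239\right) \left(C - 2386\right) = \left(-3345 - 4239\right) \left(4441 - 2386\right) = \left(-7584\right) 2055 = -15585120$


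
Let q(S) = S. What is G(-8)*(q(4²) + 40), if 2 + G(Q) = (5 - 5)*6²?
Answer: -112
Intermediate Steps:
G(Q) = -2 (G(Q) = -2 + (5 - 5)*6² = -2 + 0*36 = -2 + 0 = -2)
G(-8)*(q(4²) + 40) = -2*(4² + 40) = -2*(16 + 40) = -2*56 = -112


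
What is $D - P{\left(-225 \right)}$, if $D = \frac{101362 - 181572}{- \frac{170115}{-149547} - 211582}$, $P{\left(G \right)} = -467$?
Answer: $\frac{4929491479161}{10547094413} \approx 467.38$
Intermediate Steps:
$D = \frac{3998388290}{10547094413}$ ($D = - \frac{80210}{\left(-170115\right) \left(- \frac{1}{149547}\right) - 211582} = - \frac{80210}{\frac{56705}{49849} - 211582} = - \frac{80210}{- \frac{10547094413}{49849}} = \left(-80210\right) \left(- \frac{49849}{10547094413}\right) = \frac{3998388290}{10547094413} \approx 0.3791$)
$D - P{\left(-225 \right)} = \frac{3998388290}{10547094413} - -467 = \frac{3998388290}{10547094413} + 467 = \frac{4929491479161}{10547094413}$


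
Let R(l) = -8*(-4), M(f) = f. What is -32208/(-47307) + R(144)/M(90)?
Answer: 735424/709605 ≈ 1.0364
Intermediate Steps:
R(l) = 32
-32208/(-47307) + R(144)/M(90) = -32208/(-47307) + 32/90 = -32208*(-1/47307) + 32*(1/90) = 10736/15769 + 16/45 = 735424/709605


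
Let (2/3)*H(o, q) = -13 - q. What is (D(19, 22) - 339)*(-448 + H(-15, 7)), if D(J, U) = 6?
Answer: 159174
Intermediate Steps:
H(o, q) = -39/2 - 3*q/2 (H(o, q) = 3*(-13 - q)/2 = -39/2 - 3*q/2)
(D(19, 22) - 339)*(-448 + H(-15, 7)) = (6 - 339)*(-448 + (-39/2 - 3/2*7)) = -333*(-448 + (-39/2 - 21/2)) = -333*(-448 - 30) = -333*(-478) = 159174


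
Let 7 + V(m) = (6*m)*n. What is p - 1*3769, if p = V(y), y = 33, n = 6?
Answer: -2588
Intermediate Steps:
V(m) = -7 + 36*m (V(m) = -7 + (6*m)*6 = -7 + 36*m)
p = 1181 (p = -7 + 36*33 = -7 + 1188 = 1181)
p - 1*3769 = 1181 - 1*3769 = 1181 - 3769 = -2588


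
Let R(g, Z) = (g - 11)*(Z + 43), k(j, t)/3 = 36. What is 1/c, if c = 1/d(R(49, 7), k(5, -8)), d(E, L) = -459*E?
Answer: -872100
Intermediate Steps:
k(j, t) = 108 (k(j, t) = 3*36 = 108)
R(g, Z) = (-11 + g)*(43 + Z)
c = -1/872100 (c = 1/(-459*(-473 - 11*7 + 43*49 + 7*49)) = 1/(-459*(-473 - 77 + 2107 + 343)) = 1/(-459*1900) = 1/(-872100) = -1/872100 ≈ -1.1467e-6)
1/c = 1/(-1/872100) = -872100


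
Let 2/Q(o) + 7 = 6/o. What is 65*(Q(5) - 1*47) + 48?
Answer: -87853/29 ≈ -3029.4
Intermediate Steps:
Q(o) = 2/(-7 + 6/o)
65*(Q(5) - 1*47) + 48 = 65*(-2*5/(-6 + 7*5) - 1*47) + 48 = 65*(-2*5/(-6 + 35) - 47) + 48 = 65*(-2*5/29 - 47) + 48 = 65*(-2*5*1/29 - 47) + 48 = 65*(-10/29 - 47) + 48 = 65*(-1373/29) + 48 = -89245/29 + 48 = -87853/29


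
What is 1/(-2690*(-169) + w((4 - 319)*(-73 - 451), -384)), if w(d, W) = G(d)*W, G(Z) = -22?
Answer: 1/463058 ≈ 2.1596e-6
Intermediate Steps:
w(d, W) = -22*W
1/(-2690*(-169) + w((4 - 319)*(-73 - 451), -384)) = 1/(-2690*(-169) - 22*(-384)) = 1/(454610 + 8448) = 1/463058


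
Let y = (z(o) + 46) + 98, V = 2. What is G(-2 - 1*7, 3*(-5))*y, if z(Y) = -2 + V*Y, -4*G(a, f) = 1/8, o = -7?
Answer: -4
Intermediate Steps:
G(a, f) = -1/32 (G(a, f) = -1/(4*8) = -¼*⅛ = -1/32)
z(Y) = -2 + 2*Y
y = 128 (y = ((-2 + 2*(-7)) + 46) + 98 = ((-2 - 14) + 46) + 98 = (-16 + 46) + 98 = 30 + 98 = 128)
G(-2 - 1*7, 3*(-5))*y = -1/32*128 = -4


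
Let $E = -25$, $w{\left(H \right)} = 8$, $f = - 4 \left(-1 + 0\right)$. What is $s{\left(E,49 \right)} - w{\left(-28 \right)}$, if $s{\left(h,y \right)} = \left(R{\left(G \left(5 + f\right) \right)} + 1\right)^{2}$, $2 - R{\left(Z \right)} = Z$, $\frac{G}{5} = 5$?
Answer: $49276$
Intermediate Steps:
$G = 25$ ($G = 5 \cdot 5 = 25$)
$f = 4$ ($f = \left(-4\right) \left(-1\right) = 4$)
$R{\left(Z \right)} = 2 - Z$
$s{\left(h,y \right)} = 49284$ ($s{\left(h,y \right)} = \left(\left(2 - 25 \left(5 + 4\right)\right) + 1\right)^{2} = \left(\left(2 - 25 \cdot 9\right) + 1\right)^{2} = \left(\left(2 - 225\right) + 1\right)^{2} = \left(-223 + 1\right)^{2} = \left(-222\right)^{2} = 49284$)
$s{\left(E,49 \right)} - w{\left(-28 \right)} = 49284 - 8 = 49276$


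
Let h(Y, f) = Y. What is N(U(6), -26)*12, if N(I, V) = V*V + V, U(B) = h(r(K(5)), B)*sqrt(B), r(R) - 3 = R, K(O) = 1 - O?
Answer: 7800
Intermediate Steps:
r(R) = 3 + R
U(B) = -sqrt(B) (U(B) = (3 + (1 - 1*5))*sqrt(B) = (3 + (1 - 5))*sqrt(B) = (3 - 4)*sqrt(B) = -sqrt(B))
N(I, V) = V + V**2 (N(I, V) = V**2 + V = V + V**2)
N(U(6), -26)*12 = -26*(1 - 26)*12 = -26*(-25)*12 = 650*12 = 7800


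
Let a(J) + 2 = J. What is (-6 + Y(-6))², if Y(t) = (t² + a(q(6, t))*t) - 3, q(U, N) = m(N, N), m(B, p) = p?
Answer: 5625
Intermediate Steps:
q(U, N) = N
a(J) = -2 + J
Y(t) = -3 + t² + t*(-2 + t) (Y(t) = (t² + (-2 + t)*t) - 3 = (t² + t*(-2 + t)) - 3 = -3 + t² + t*(-2 + t))
(-6 + Y(-6))² = (-6 + (-3 + (-6)² - 6*(-2 - 6)))² = (-6 + (-3 + 36 - 6*(-8)))² = (-6 + (-3 + 36 + 48))² = (-6 + 81)² = 75² = 5625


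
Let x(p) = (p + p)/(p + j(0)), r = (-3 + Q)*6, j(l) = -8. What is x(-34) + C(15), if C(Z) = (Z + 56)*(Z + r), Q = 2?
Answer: 13453/21 ≈ 640.62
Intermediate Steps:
r = -6 (r = (-3 + 2)*6 = -1*6 = -6)
x(p) = 2*p/(-8 + p) (x(p) = (p + p)/(p - 8) = (2*p)/(-8 + p) = 2*p/(-8 + p))
C(Z) = (-6 + Z)*(56 + Z) (C(Z) = (Z + 56)*(Z - 6) = (56 + Z)*(-6 + Z) = (-6 + Z)*(56 + Z))
x(-34) + C(15) = 2*(-34)/(-8 - 34) + (-336 + 15² + 50*15) = 2*(-34)/(-42) + (-336 + 225 + 750) = 2*(-34)*(-1/42) + 639 = 34/21 + 639 = 13453/21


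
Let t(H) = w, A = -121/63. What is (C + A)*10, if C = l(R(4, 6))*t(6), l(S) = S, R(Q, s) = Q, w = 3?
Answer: 6350/63 ≈ 100.79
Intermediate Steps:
A = -121/63 (A = -121*1/63 = -121/63 ≈ -1.9206)
t(H) = 3
C = 12 (C = 4*3 = 12)
(C + A)*10 = (12 - 121/63)*10 = (635/63)*10 = 6350/63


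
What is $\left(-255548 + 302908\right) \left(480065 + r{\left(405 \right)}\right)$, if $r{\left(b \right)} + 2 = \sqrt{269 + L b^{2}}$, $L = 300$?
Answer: $22735783680 + 47360 \sqrt{49207769} \approx 2.3068 \cdot 10^{10}$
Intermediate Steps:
$r{\left(b \right)} = -2 + \sqrt{269 + 300 b^{2}}$
$\left(-255548 + 302908\right) \left(480065 + r{\left(405 \right)}\right) = \left(-255548 + 302908\right) \left(480065 - \left(2 - \sqrt{269 + 300 \cdot 405^{2}}\right)\right) = 47360 \left(480065 - \left(2 - \sqrt{269 + 300 \cdot 164025}\right)\right) = 47360 \left(480065 - \left(2 - \sqrt{269 + 49207500}\right)\right) = 47360 \left(480065 - \left(2 - \sqrt{49207769}\right)\right) = 47360 \left(480063 + \sqrt{49207769}\right) = 22735783680 + 47360 \sqrt{49207769}$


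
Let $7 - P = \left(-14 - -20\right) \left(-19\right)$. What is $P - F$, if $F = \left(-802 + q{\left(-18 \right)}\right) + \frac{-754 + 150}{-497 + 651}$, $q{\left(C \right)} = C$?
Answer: $\frac{72759}{77} \approx 944.92$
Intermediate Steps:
$F = - \frac{63442}{77}$ ($F = \left(-802 - 18\right) + \frac{-754 + 150}{-497 + 651} = -820 - \frac{604}{154} = -820 - \frac{302}{77} = - \frac{63442}{77} \approx -823.92$)
$P = 121$ ($P = 7 - \left(-14 - -20\right) \left(-19\right) = 7 - \left(-14 + 20\right) \left(-19\right) = 7 - 6 \left(-19\right) = 7 - -114 = 7 + 114 = 121$)
$P - F = 121 - - \frac{63442}{77} = 121 + \frac{63442}{77} = \frac{72759}{77}$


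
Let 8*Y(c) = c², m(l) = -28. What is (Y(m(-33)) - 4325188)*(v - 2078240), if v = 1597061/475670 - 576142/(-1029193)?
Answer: 40003678679921880241353/4450511221 ≈ 8.9886e+12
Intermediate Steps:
Y(c) = c²/8
v = 1917737466913/489556234310 (v = 1597061*(1/475670) - 576142*(-1/1029193) = 1597061/475670 + 576142/1029193 = 1917737466913/489556234310 ≈ 3.9173)
(Y(m(-33)) - 4325188)*(v - 2078240) = ((⅛)*(-28)² - 4325188)*(1917737466913/489556234310 - 2078240) = ((⅛)*784 - 4325188)*(-1017413430654947487/489556234310) = (98 - 4325188)*(-1017413430654947487/489556234310) = -4325090*(-1017413430654947487/489556234310) = 40003678679921880241353/4450511221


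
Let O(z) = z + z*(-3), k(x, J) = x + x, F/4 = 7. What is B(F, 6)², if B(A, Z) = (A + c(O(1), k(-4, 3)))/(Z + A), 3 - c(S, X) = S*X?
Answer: 225/1156 ≈ 0.19464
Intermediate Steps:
F = 28 (F = 4*7 = 28)
k(x, J) = 2*x
O(z) = -2*z (O(z) = z - 3*z = -2*z)
c(S, X) = 3 - S*X
B(A, Z) = (-13 + A)/(A + Z) (B(A, Z) = (A + (3 - (-2*1)*2*(-4)))/(Z + A) = (A + (3 - 1*(-2)*(-8)))/(A + Z) = (A + (3 - 16))/(A + Z) = (A - 13)/(A + Z) = (-13 + A)/(A + Z))
B(F, 6)² = ((-13 + 28)/(28 + 6))² = (15/34)² = 225/1156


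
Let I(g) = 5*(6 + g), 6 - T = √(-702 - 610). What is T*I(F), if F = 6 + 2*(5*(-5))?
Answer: -1140 + 760*I*√82 ≈ -1140.0 + 6882.1*I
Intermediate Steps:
T = 6 - 4*I*√82 (T = 6 - √(-702 - 610) = 6 - √(-1312) = 6 - 4*I*√82 ≈ 6.0 - 36.222*I)
F = -44 (F = 6 + 2*(-25) = 6 - 50 = -44)
I(g) = 30 + 5*g
T*I(F) = (6 - 4*I*√82)*(30 + 5*(-44)) = (6 - 4*I*√82)*(30 - 220) = (6 - 4*I*√82)*(-190) = -1140 + 760*I*√82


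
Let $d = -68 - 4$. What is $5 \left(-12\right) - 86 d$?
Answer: $6132$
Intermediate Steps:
$d = -72$
$5 \left(-12\right) - 86 d = 5 \left(-12\right) - -6192 = -60 + 6192 = 6132$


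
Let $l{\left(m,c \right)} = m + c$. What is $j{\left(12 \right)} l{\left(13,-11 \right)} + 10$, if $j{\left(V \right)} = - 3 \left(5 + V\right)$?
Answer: $-92$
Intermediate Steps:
$l{\left(m,c \right)} = c + m$
$j{\left(V \right)} = -15 - 3 V$
$j{\left(12 \right)} l{\left(13,-11 \right)} + 10 = \left(-15 - 36\right) \left(-11 + 13\right) + 10 = \left(-15 - 36\right) 2 + 10 = \left(-51\right) 2 + 10 = -102 + 10 = -92$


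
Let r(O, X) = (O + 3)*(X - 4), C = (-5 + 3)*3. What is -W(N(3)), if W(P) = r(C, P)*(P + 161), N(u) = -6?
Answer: -4650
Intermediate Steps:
C = -6 (C = -2*3 = -6)
r(O, X) = (-4 + X)*(3 + O) (r(O, X) = (3 + O)*(-4 + X) = (-4 + X)*(3 + O))
W(P) = (12 - 3*P)*(161 + P) (W(P) = (-12 - 4*(-6) + 3*P - 6*P)*(P + 161) = (-12 + 24 + 3*P - 6*P)*(161 + P) = (12 - 3*P)*(161 + P))
-W(N(3)) = -(-3)*(-4 - 6)*(161 - 6) = -(-3)*(-10)*155 = -1*4650 = -4650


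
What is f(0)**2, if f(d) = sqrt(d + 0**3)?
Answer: 0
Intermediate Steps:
f(d) = sqrt(d) (f(d) = sqrt(d + 0) = sqrt(d))
f(0)**2 = (sqrt(0))**2 = 0**2 = 0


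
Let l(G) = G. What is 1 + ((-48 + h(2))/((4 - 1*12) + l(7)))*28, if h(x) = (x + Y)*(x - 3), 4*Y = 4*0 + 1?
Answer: 1408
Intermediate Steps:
Y = ¼ (Y = (4*0 + 1)/4 = (0 + 1)/4 = (¼)*1 = ¼ ≈ 0.25000)
h(x) = (-3 + x)*(¼ + x) (h(x) = (x + ¼)*(x - 3) = (¼ + x)*(-3 + x) = (-3 + x)*(¼ + x))
1 + ((-48 + h(2))/((4 - 1*12) + l(7)))*28 = 1 + ((-48 + (-¾ + 2² - 11/4*2))/((4 - 1*12) + 7))*28 = 1 + ((-48 + (-¾ + 4 - 11/2))/((4 - 12) + 7))*28 = 1 + ((-48 - 9/4)/(-8 + 7))*28 = 1 - 201/4/(-1)*28 = 1 - 201/4*(-1)*28 = 1 + (201/4)*28 = 1 + 1407 = 1408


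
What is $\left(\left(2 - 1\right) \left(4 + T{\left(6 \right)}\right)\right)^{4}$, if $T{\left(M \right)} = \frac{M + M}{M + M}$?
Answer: $625$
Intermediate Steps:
$T{\left(M \right)} = 1$ ($T{\left(M \right)} = \frac{2 M}{2 M} = 2 M \frac{1}{2 M} = 1$)
$\left(\left(2 - 1\right) \left(4 + T{\left(6 \right)}\right)\right)^{4} = \left(\left(2 - 1\right) \left(4 + 1\right)\right)^{4} = \left(\left(2 - 1\right) 5\right)^{4} = \left(1 \cdot 5\right)^{4} = 5^{4} = 625$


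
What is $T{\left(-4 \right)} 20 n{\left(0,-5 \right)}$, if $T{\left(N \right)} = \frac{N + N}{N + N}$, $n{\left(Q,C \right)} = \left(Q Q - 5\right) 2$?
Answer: $-200$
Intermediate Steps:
$n{\left(Q,C \right)} = -10 + 2 Q^{2}$ ($n{\left(Q,C \right)} = \left(Q^{2} - 5\right) 2 = \left(-5 + Q^{2}\right) 2 = -10 + 2 Q^{2}$)
$T{\left(N \right)} = 1$ ($T{\left(N \right)} = \frac{2 N}{2 N} = 2 N \frac{1}{2 N} = 1$)
$T{\left(-4 \right)} 20 n{\left(0,-5 \right)} = 1 \cdot 20 \left(-10 + 2 \cdot 0^{2}\right) = 20 \left(-10 + 2 \cdot 0\right) = 20 \left(-10 + 0\right) = 20 \left(-10\right) = -200$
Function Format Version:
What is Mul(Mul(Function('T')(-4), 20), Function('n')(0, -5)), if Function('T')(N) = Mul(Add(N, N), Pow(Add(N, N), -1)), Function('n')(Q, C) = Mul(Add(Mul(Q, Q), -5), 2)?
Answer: -200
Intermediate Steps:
Function('n')(Q, C) = Add(-10, Mul(2, Pow(Q, 2))) (Function('n')(Q, C) = Mul(Add(Pow(Q, 2), -5), 2) = Mul(Add(-5, Pow(Q, 2)), 2) = Add(-10, Mul(2, Pow(Q, 2))))
Function('T')(N) = 1 (Function('T')(N) = Mul(Mul(2, N), Pow(Mul(2, N), -1)) = Mul(Mul(2, N), Mul(Rational(1, 2), Pow(N, -1))) = 1)
Mul(Mul(Function('T')(-4), 20), Function('n')(0, -5)) = Mul(Mul(1, 20), Add(-10, Mul(2, Pow(0, 2)))) = Mul(20, Add(-10, Mul(2, 0))) = Mul(20, Add(-10, 0)) = Mul(20, -10) = -200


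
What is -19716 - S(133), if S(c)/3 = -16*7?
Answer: -19380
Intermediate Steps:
S(c) = -336 (S(c) = 3*(-16*7) = 3*(-112) = -336)
-19716 - S(133) = -19716 - 1*(-336) = -19716 + 336 = -19380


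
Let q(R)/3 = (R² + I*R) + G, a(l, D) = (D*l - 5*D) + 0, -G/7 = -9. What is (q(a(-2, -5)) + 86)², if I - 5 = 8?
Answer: 28249225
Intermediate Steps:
G = 63 (G = -7*(-9) = 63)
I = 13 (I = 5 + 8 = 13)
a(l, D) = -5*D + D*l (a(l, D) = (-5*D + D*l) + 0 = -5*D + D*l)
q(R) = 189 + 3*R² + 39*R (q(R) = 3*((R² + 13*R) + 63) = 3*(63 + R² + 13*R) = 189 + 3*R² + 39*R)
(q(a(-2, -5)) + 86)² = ((189 + 3*(-5*(-5 - 2))² + 39*(-5*(-5 - 2))) + 86)² = ((189 + 3*(-5*(-7))² + 39*(-5*(-7))) + 86)² = ((189 + 3*35² + 39*35) + 86)² = ((189 + 3*1225 + 1365) + 86)² = ((189 + 3675 + 1365) + 86)² = (5229 + 86)² = 5315² = 28249225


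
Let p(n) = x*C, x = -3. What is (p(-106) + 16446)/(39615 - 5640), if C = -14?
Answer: 1832/3775 ≈ 0.48530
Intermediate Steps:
p(n) = 42 (p(n) = -3*(-14) = 42)
(p(-106) + 16446)/(39615 - 5640) = (42 + 16446)/(39615 - 5640) = 16488/33975 = 16488*(1/33975) = 1832/3775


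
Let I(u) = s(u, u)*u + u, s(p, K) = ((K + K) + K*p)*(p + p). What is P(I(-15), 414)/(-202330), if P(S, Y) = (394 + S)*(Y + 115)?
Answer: -46620241/202330 ≈ -230.42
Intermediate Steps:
s(p, K) = 2*p*(2*K + K*p) (s(p, K) = (2*K + K*p)*(2*p) = 2*p*(2*K + K*p))
I(u) = u + 2*u³*(2 + u) (I(u) = (2*u*u*(2 + u))*u + u = (2*u²*(2 + u))*u + u = 2*u³*(2 + u) + u = u + 2*u³*(2 + u))
P(S, Y) = (115 + Y)*(394 + S) (P(S, Y) = (394 + S)*(115 + Y) = (115 + Y)*(394 + S))
P(I(-15), 414)/(-202330) = (45310 + 115*(-15*(1 + 2*(-15)²*(2 - 15))) + 394*414 - 15*(1 + 2*(-15)²*(2 - 15))*414)/(-202330) = (45310 + 115*(-15*(1 + 2*225*(-13))) + 163116 - 15*(1 + 2*225*(-13))*414)*(-1/202330) = (45310 + 115*(-15*(1 - 5850)) + 163116 - 15*(1 - 5850)*414)*(-1/202330) = (45310 + 115*(-15*(-5849)) + 163116 - 15*(-5849)*414)*(-1/202330) = (45310 + 115*87735 + 163116 + 87735*414)*(-1/202330) = (45310 + 10089525 + 163116 + 36322290)*(-1/202330) = 46620241*(-1/202330) = -46620241/202330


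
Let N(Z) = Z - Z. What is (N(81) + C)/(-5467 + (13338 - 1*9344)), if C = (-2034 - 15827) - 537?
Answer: 18398/1473 ≈ 12.490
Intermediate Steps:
N(Z) = 0
C = -18398 (C = -17861 - 537 = -18398)
(N(81) + C)/(-5467 + (13338 - 1*9344)) = (0 - 18398)/(-5467 + (13338 - 1*9344)) = -18398/(-5467 + (13338 - 9344)) = -18398/(-5467 + 3994) = -18398/(-1473) = -18398*(-1/1473) = 18398/1473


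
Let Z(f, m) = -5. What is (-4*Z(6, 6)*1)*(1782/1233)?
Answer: 3960/137 ≈ 28.905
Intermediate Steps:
(-4*Z(6, 6)*1)*(1782/1233) = (-4*(-5)*1)*(1782/1233) = (20*1)*(1782*(1/1233)) = 20*(198/137) = 3960/137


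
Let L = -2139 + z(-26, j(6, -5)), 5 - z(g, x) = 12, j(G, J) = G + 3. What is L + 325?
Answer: -1821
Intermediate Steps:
j(G, J) = 3 + G
z(g, x) = -7 (z(g, x) = 5 - 1*12 = 5 - 12 = -7)
L = -2146 (L = -2139 - 7 = -2146)
L + 325 = -2146 + 325 = -1821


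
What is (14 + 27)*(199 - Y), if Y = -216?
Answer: 17015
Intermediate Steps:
(14 + 27)*(199 - Y) = (14 + 27)*(199 - 1*(-216)) = 41*(199 + 216) = 41*415 = 17015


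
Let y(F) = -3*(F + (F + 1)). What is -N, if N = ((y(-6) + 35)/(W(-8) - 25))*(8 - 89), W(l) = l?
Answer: -1836/11 ≈ -166.91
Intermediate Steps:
y(F) = -3 - 6*F (y(F) = -3*(F + (1 + F)) = -3*(1 + 2*F) = -3 - 6*F)
N = 1836/11 (N = (((-3 - 6*(-6)) + 35)/(-8 - 25))*(8 - 89) = (((-3 + 36) + 35)/(-33))*(-81) = ((33 + 35)*(-1/33))*(-81) = (68*(-1/33))*(-81) = -68/33*(-81) = 1836/11 ≈ 166.91)
-N = -1*1836/11 = -1836/11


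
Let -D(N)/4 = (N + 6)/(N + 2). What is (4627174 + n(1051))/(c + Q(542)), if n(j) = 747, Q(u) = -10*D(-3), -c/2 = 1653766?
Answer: -4627921/3307652 ≈ -1.3992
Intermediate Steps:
c = -3307532 (c = -2*1653766 = -3307532)
D(N) = -4*(6 + N)/(2 + N) (D(N) = -4*(N + 6)/(N + 2) = -4*(6 + N)/(2 + N))
Q(u) = -120 (Q(u) = -40*(-6 - 1*(-3))/(2 - 3) = -40*(-6 + 3)/(-1) = -40*(-1)*(-3) = -10*12 = -120)
(4627174 + n(1051))/(c + Q(542)) = (4627174 + 747)/(-3307532 - 120) = 4627921/(-3307652) = 4627921*(-1/3307652) = -4627921/3307652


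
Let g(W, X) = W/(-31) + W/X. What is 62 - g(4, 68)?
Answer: 32711/527 ≈ 62.070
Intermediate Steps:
g(W, X) = -W/31 + W/X (g(W, X) = W*(-1/31) + W/X = -W/31 + W/X)
62 - g(4, 68) = 62 - (-1/31*4 + 4/68) = 62 - (-4/31 + 4*(1/68)) = 62 - (-4/31 + 1/17) = 62 - 1*(-37/527) = 62 + 37/527 = 32711/527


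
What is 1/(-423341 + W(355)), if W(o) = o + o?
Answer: -1/422631 ≈ -2.3661e-6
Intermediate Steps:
W(o) = 2*o
1/(-423341 + W(355)) = 1/(-423341 + 2*355) = 1/(-423341 + 710) = 1/(-422631) = -1/422631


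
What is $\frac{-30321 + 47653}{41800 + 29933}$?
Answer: $\frac{17332}{71733} \approx 0.24162$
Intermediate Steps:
$\frac{-30321 + 47653}{41800 + 29933} = \frac{17332}{71733}$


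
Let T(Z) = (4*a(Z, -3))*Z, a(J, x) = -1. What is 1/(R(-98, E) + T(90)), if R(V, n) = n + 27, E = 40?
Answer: -1/293 ≈ -0.0034130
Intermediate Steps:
R(V, n) = 27 + n
T(Z) = -4*Z (T(Z) = (4*(-1))*Z = -4*Z)
1/(R(-98, E) + T(90)) = 1/((27 + 40) - 4*90) = 1/(67 - 360) = 1/(-293) = -1/293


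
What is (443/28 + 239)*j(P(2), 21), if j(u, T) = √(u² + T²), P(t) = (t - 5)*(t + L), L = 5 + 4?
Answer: 21405*√170/28 ≈ 9967.4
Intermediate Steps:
L = 9
P(t) = (-5 + t)*(9 + t) (P(t) = (t - 5)*(t + 9) = (-5 + t)*(9 + t))
j(u, T) = √(T² + u²)
(443/28 + 239)*j(P(2), 21) = (443/28 + 239)*√(21² + (-45 + 2² + 4*2)²) = (443*(1/28) + 239)*√(441 + (-45 + 4 + 8)²) = (443/28 + 239)*√(441 + (-33)²) = 7135*√(441 + 1089)/28 = 7135*√1530/28 = 7135*(3*√170)/28 = 21405*√170/28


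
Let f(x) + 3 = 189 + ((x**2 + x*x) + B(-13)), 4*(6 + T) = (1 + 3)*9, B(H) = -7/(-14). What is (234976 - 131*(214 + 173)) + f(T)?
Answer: 368967/2 ≈ 1.8448e+5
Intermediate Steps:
B(H) = 1/2 (B(H) = -7*(-1/14) = 1/2)
T = 3 (T = -6 + ((1 + 3)*9)/4 = -6 + (4*9)/4 = -6 + (1/4)*36 = -6 + 9 = 3)
f(x) = 373/2 + 2*x**2 (f(x) = -3 + (189 + ((x**2 + x*x) + 1/2)) = -3 + (189 + ((x**2 + x**2) + 1/2)) = -3 + (189 + (2*x**2 + 1/2)) = -3 + (189 + (1/2 + 2*x**2)) = -3 + (379/2 + 2*x**2) = 373/2 + 2*x**2)
(234976 - 131*(214 + 173)) + f(T) = (234976 - 131*(214 + 173)) + (373/2 + 2*3**2) = (234976 - 131*387) + (373/2 + 2*9) = (234976 - 50697) + (373/2 + 18) = 184279 + 409/2 = 368967/2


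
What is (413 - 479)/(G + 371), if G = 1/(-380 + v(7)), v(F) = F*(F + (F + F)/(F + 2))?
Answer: -95073/534421 ≈ -0.17790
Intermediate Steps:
v(F) = F*(F + 2*F/(2 + F)) (v(F) = F*(F + (2*F)/(2 + F)) = F*(F + 2*F/(2 + F)))
G = -9/2881 (G = 1/(-380 + 7²*(4 + 7)/(2 + 7)) = 1/(-380 + 49*11/9) = 1/(-380 + 49*(⅑)*11) = 1/(-380 + 539/9) = 1/(-2881/9) = -9/2881 ≈ -0.0031239)
(413 - 479)/(G + 371) = (413 - 479)/(-9/2881 + 371) = -66/1068842/2881 = -66*2881/1068842 = -95073/534421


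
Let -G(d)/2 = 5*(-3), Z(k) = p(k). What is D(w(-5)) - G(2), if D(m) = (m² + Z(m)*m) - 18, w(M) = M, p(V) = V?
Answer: 2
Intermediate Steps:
Z(k) = k
D(m) = -18 + 2*m² (D(m) = (m² + m*m) - 18 = (m² + m²) - 18 = 2*m² - 18 = -18 + 2*m²)
G(d) = 30 (G(d) = -10*(-3) = -2*(-15) = 30)
D(w(-5)) - G(2) = (-18 + 2*(-5)²) - 1*30 = (-18 + 2*25) - 30 = (-18 + 50) - 30 = 32 - 30 = 2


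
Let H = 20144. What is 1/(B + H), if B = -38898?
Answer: -1/18754 ≈ -5.3322e-5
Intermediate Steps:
1/(B + H) = 1/(-38898 + 20144) = 1/(-18754) = -1/18754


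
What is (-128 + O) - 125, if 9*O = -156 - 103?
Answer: -2536/9 ≈ -281.78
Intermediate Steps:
O = -259/9 (O = (-156 - 103)/9 = (⅑)*(-259) = -259/9 ≈ -28.778)
(-128 + O) - 125 = (-128 - 259/9) - 125 = -1411/9 - 125 = -2536/9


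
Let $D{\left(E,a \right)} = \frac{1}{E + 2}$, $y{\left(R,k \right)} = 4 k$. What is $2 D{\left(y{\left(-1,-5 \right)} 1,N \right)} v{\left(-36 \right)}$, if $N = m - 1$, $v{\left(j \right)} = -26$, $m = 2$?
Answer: $\frac{26}{9} \approx 2.8889$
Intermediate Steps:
$N = 1$ ($N = 2 - 1 = 1$)
$D{\left(E,a \right)} = \frac{1}{2 + E}$
$2 D{\left(y{\left(-1,-5 \right)} 1,N \right)} v{\left(-36 \right)} = \frac{2}{2 + 4 \left(-5\right) 1} \left(-26\right) = \frac{2}{2 - 20} \left(-26\right) = \frac{2}{-18} \left(-26\right) = 2 \left(- \frac{1}{18}\right) \left(-26\right) = \left(- \frac{1}{9}\right) \left(-26\right) = \frac{26}{9}$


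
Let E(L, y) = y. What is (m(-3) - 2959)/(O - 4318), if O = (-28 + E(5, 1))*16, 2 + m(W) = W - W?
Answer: 2961/4750 ≈ 0.62337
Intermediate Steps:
m(W) = -2 (m(W) = -2 + (W - W) = -2 + 0 = -2)
O = -432 (O = (-28 + 1)*16 = -27*16 = -432)
(m(-3) - 2959)/(O - 4318) = (-2 - 2959)/(-432 - 4318) = -2961/(-4750) = -2961*(-1/4750) = 2961/4750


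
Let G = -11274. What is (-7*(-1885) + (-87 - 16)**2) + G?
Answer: 12530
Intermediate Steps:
(-7*(-1885) + (-87 - 16)**2) + G = (-7*(-1885) + (-87 - 16)**2) - 11274 = (13195 + (-103)**2) - 11274 = (13195 + 10609) - 11274 = 23804 - 11274 = 12530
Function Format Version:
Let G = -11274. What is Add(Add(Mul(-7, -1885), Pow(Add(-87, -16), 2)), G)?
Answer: 12530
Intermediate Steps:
Add(Add(Mul(-7, -1885), Pow(Add(-87, -16), 2)), G) = Add(Add(Mul(-7, -1885), Pow(Add(-87, -16), 2)), -11274) = Add(Add(13195, Pow(-103, 2)), -11274) = Add(Add(13195, 10609), -11274) = Add(23804, -11274) = 12530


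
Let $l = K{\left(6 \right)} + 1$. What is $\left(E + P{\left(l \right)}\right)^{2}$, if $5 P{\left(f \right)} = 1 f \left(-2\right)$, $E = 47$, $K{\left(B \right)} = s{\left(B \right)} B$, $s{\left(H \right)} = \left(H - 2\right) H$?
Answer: $121$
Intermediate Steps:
$s{\left(H \right)} = H \left(-2 + H\right)$ ($s{\left(H \right)} = \left(-2 + H\right) H = H \left(-2 + H\right)$)
$K{\left(B \right)} = B^{2} \left(-2 + B\right)$ ($K{\left(B \right)} = B \left(-2 + B\right) B = B^{2} \left(-2 + B\right)$)
$l = 145$ ($l = 6^{2} \left(-2 + 6\right) + 1 = 36 \cdot 4 + 1 = 144 + 1 = 145$)
$P{\left(f \right)} = - \frac{2 f}{5}$ ($P{\left(f \right)} = \frac{1 f \left(-2\right)}{5} = \frac{f \left(-2\right)}{5} = \frac{\left(-2\right) f}{5} = - \frac{2 f}{5}$)
$\left(E + P{\left(l \right)}\right)^{2} = \left(47 - 58\right)^{2} = \left(-11\right)^{2} = 121$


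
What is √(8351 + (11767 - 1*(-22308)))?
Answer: 3*√4714 ≈ 205.98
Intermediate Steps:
√(8351 + (11767 - 1*(-22308))) = √(8351 + (11767 + 22308)) = √(8351 + 34075) = √42426 = 3*√4714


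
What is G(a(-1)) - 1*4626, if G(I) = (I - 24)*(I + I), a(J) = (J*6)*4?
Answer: -2322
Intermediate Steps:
a(J) = 24*J (a(J) = (6*J)*4 = 24*J)
G(I) = 2*I*(-24 + I) (G(I) = (-24 + I)*(2*I) = 2*I*(-24 + I))
G(a(-1)) - 1*4626 = 2*(24*(-1))*(-24 + 24*(-1)) - 1*4626 = 2*(-24)*(-24 - 24) - 4626 = 2*(-24)*(-48) - 4626 = 2304 - 4626 = -2322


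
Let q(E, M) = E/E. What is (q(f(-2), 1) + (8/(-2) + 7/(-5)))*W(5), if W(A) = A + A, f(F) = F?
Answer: -44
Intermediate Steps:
q(E, M) = 1
W(A) = 2*A
(q(f(-2), 1) + (8/(-2) + 7/(-5)))*W(5) = (1 + (8/(-2) + 7/(-5)))*(2*5) = (1 + (8*(-½) + 7*(-⅕)))*10 = (1 + (-4 - 7/5))*10 = (1 - 27/5)*10 = -22/5*10 = -44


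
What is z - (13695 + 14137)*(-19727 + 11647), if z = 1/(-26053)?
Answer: 5858865335679/26053 ≈ 2.2488e+8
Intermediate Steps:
z = -1/26053 ≈ -3.8383e-5
z - (13695 + 14137)*(-19727 + 11647) = -1/26053 - (13695 + 14137)*(-19727 + 11647) = -1/26053 - 27832*(-8080) = -1/26053 - 1*(-224882560) = -1/26053 + 224882560 = 5858865335679/26053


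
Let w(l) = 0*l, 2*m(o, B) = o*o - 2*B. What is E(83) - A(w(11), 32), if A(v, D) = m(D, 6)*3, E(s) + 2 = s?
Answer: -1437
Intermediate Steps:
E(s) = -2 + s
m(o, B) = o**2/2 - B (m(o, B) = (o*o - 2*B)/2 = (o**2 - 2*B)/2 = o**2/2 - B)
w(l) = 0
A(v, D) = -18 + 3*D**2/2 (A(v, D) = (D**2/2 - 1*6)*3 = (D**2/2 - 6)*3 = (-6 + D**2/2)*3 = -18 + 3*D**2/2)
E(83) - A(w(11), 32) = (-2 + 83) - (-18 + (3/2)*32**2) = 81 - (-18 + (3/2)*1024) = 81 - (-18 + 1536) = 81 - 1*1518 = 81 - 1518 = -1437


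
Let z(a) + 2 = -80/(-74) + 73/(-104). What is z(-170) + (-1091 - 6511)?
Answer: -29258733/3848 ≈ -7603.6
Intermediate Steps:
z(a) = -6237/3848 (z(a) = -2 + (-80/(-74) + 73/(-104)) = -2 + (-80*(-1/74) + 73*(-1/104)) = -2 + (40/37 - 73/104) = -2 + 1459/3848 = -6237/3848)
z(-170) + (-1091 - 6511) = -6237/3848 + (-1091 - 6511) = -6237/3848 - 7602 = -29258733/3848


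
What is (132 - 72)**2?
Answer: 3600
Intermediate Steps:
(132 - 72)**2 = 60**2 = 3600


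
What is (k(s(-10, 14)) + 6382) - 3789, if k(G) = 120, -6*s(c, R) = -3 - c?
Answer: 2713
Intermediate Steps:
s(c, R) = ½ + c/6 (s(c, R) = -(-3 - c)/6 = ½ + c/6)
(k(s(-10, 14)) + 6382) - 3789 = (120 + 6382) - 3789 = 6502 - 3789 = 2713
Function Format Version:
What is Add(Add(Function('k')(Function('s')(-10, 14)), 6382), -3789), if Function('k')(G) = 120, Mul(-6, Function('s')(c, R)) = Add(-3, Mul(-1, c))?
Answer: 2713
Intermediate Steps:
Function('s')(c, R) = Add(Rational(1, 2), Mul(Rational(1, 6), c)) (Function('s')(c, R) = Mul(Rational(-1, 6), Add(-3, Mul(-1, c))) = Add(Rational(1, 2), Mul(Rational(1, 6), c)))
Add(Add(Function('k')(Function('s')(-10, 14)), 6382), -3789) = Add(Add(120, 6382), -3789) = Add(6502, -3789) = 2713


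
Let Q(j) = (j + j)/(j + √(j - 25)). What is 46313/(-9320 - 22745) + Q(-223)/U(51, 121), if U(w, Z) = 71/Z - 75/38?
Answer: -29423684576437/10219222244385 - 4101416*I*√62/318703329 ≈ -2.8792 - 0.10133*I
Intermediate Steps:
U(w, Z) = -75/38 + 71/Z (U(w, Z) = 71/Z - 75*1/38 = 71/Z - 75/38 = -75/38 + 71/Z)
Q(j) = 2*j/(j + √(-25 + j)) (Q(j) = (2*j)/(j + √(-25 + j)) = 2*j/(j + √(-25 + j)))
46313/(-9320 - 22745) + Q(-223)/U(51, 121) = 46313/(-9320 - 22745) + (2*(-223)/(-223 + √(-25 - 223)))/(-75/38 + 71/121) = 46313/(-32065) + (2*(-223)/(-223 + √(-248)))/(-75/38 + 71*(1/121)) = 46313*(-1/32065) + (2*(-223)/(-223 + 2*I*√62))/(-75/38 + 71/121) = -46313/32065 + (-446/(-223 + 2*I*√62))/(-6377/4598) = -46313/32065 - 446/(-223 + 2*I*√62)*(-4598/6377) = -46313/32065 + 2050708/(6377*(-223 + 2*I*√62))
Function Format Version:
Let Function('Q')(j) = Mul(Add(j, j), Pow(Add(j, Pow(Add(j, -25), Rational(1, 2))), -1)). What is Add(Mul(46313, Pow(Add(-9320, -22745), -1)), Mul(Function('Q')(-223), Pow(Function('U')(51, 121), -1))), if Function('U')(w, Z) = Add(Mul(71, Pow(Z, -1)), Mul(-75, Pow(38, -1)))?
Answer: Add(Rational(-29423684576437, 10219222244385), Mul(Rational(-4101416, 318703329), I, Pow(62, Rational(1, 2)))) ≈ Add(-2.8792, Mul(-0.10133, I))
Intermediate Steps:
Function('U')(w, Z) = Add(Rational(-75, 38), Mul(71, Pow(Z, -1))) (Function('U')(w, Z) = Add(Mul(71, Pow(Z, -1)), Mul(-75, Rational(1, 38))) = Add(Mul(71, Pow(Z, -1)), Rational(-75, 38)) = Add(Rational(-75, 38), Mul(71, Pow(Z, -1))))
Function('Q')(j) = Mul(2, j, Pow(Add(j, Pow(Add(-25, j), Rational(1, 2))), -1)) (Function('Q')(j) = Mul(Mul(2, j), Pow(Add(j, Pow(Add(-25, j), Rational(1, 2))), -1)) = Mul(2, j, Pow(Add(j, Pow(Add(-25, j), Rational(1, 2))), -1)))
Add(Mul(46313, Pow(Add(-9320, -22745), -1)), Mul(Function('Q')(-223), Pow(Function('U')(51, 121), -1))) = Add(Mul(46313, Pow(Add(-9320, -22745), -1)), Mul(Mul(2, -223, Pow(Add(-223, Pow(Add(-25, -223), Rational(1, 2))), -1)), Pow(Add(Rational(-75, 38), Mul(71, Pow(121, -1))), -1))) = Add(Mul(46313, Pow(-32065, -1)), Mul(Mul(2, -223, Pow(Add(-223, Pow(-248, Rational(1, 2))), -1)), Pow(Add(Rational(-75, 38), Mul(71, Rational(1, 121))), -1))) = Add(Mul(46313, Rational(-1, 32065)), Mul(Mul(2, -223, Pow(Add(-223, Mul(2, I, Pow(62, Rational(1, 2)))), -1)), Pow(Add(Rational(-75, 38), Rational(71, 121)), -1))) = Add(Rational(-46313, 32065), Mul(Mul(-446, Pow(Add(-223, Mul(2, I, Pow(62, Rational(1, 2)))), -1)), Pow(Rational(-6377, 4598), -1))) = Add(Rational(-46313, 32065), Mul(Mul(-446, Pow(Add(-223, Mul(2, I, Pow(62, Rational(1, 2)))), -1)), Rational(-4598, 6377))) = Add(Rational(-46313, 32065), Mul(Rational(2050708, 6377), Pow(Add(-223, Mul(2, I, Pow(62, Rational(1, 2)))), -1)))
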